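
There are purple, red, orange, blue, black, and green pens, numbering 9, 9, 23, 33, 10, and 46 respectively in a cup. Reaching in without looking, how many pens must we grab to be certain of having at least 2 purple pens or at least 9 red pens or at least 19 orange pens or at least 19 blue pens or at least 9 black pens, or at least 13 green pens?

The worst case stops just short of every target: 1 purple, 8 red, 18 orange, 18 blue, 8 black, 12 green — 1 + 8 + 18 + 18 + 8 + 12 = 65 pens.
One more pen must push some ink color to its target, so 65 + 1 = 66.

66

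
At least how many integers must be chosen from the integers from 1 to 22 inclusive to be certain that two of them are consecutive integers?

Partition {1, …, 22} into 11 pairs: {1,2}, {3,4}, …, {21,22}.
Choosing 11 integers — say the 11 even numbers 2, 4, …, 22 — takes one from each pair and avoids the property.
Choosing 12 forces two into the same pair by pigeonhole, and those are consecutive. So 12.

12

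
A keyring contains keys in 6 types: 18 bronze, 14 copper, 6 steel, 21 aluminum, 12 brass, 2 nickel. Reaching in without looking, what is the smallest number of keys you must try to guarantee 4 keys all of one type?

In the worst case we take at most 3 of each type, but all 2 nickel (fewer than 3), giving 3 + 3 + 3 + 3 + 3 + 2 = 17.
One more key then forces some type to 4, so 17 + 1 = 18.

18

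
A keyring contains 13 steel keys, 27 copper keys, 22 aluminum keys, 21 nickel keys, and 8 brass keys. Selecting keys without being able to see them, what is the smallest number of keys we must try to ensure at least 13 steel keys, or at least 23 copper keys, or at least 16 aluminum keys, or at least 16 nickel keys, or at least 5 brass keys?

69

The worst case stops just short of every target: 12 steel, 22 copper, 15 aluminum, 15 nickel, 4 brass — 12 + 22 + 15 + 15 + 4 = 68 keys.
One more key must push some type to its target, so 68 + 1 = 69.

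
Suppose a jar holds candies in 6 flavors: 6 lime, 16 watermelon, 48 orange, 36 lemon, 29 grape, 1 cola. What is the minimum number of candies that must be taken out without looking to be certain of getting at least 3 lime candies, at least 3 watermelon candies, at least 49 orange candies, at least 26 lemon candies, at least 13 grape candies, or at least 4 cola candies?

Each of the 6 flavors has its own threshold; avoid all of them simultaneously.
The worst case stops just short of every target: 2 lime, 2 watermelon, 48 orange, 25 lemon, 12 grape, all 1 cola — 2 + 2 + 48 + 25 + 12 + 1 = 90 candies.
One more candy must push some flavor to its target, so 90 + 1 = 91.

91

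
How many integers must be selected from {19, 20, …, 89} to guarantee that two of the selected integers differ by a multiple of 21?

22

Group the integers by remainder mod 21; there are 21 residue classes, each nonempty in this range.
Choosing one from each class (21 integers) avoids any shared remainder.
One more choice must repeat a class, so two differ by a multiple of 21. Hence 21 + 1 = 22.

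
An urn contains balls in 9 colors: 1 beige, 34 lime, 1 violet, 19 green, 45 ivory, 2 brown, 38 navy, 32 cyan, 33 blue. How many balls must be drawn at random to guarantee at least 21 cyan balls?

The worst case draws every non-cyan ball first: 1 + 34 + 1 + 19 + 45 + 2 + 38 + 33 = 173.
The next 21 draws are then forced to be cyan, giving 173 + 21 = 194.

194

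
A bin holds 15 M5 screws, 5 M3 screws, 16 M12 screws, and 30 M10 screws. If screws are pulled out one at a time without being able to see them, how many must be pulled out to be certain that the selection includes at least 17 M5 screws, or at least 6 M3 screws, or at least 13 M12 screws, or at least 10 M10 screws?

Each of the 4 sizes has its own threshold; avoid all of them simultaneously.
The worst case stops just short of every target: all 15 M5, 5 M3, 12 M12, 9 M10 — 15 + 5 + 12 + 9 = 41 screws.
One more screw must push some size to its target, so 41 + 1 = 42.

42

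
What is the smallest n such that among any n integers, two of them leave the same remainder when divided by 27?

There are 27 residue classes modulo 27 acting as pigeonholes.
With 27 integers we could place one in each, avoiding any repeat.
One more forces some class to hold 2, so 27 + 1 = 28.

28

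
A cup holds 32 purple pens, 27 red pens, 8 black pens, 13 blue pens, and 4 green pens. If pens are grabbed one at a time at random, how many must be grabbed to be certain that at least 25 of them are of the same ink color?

74

Treat the 5 ink colors as pigeonholes.
In the worst case we take at most 24 of each ink color, but all 8 black, all 13 blue, and all 4 green (fewer than 24), giving 24 + 24 + 8 + 13 + 4 = 73.
One more pen then forces some ink color to 25, so 73 + 1 = 74.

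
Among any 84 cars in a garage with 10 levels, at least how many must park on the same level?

9

The 84 cars fall into 10 levels.
If each of the 10 levels held at most 8, the total would be at most 10 × 8 = 80 < 84, a contradiction.
So at least one holds ⌈84/10⌉ = 9.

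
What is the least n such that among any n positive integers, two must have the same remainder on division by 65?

66

Two integers differ by a multiple of 65 exactly when they share a remainder mod 65.
There are 65 residue classes mod 65, so 65 integers can all lie in distinct classes.
One more integer must repeat a residue, giving a difference divisible by 65. So n = 65 + 1 = 66.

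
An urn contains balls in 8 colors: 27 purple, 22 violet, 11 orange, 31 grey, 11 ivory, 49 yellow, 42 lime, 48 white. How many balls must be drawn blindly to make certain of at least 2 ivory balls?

232

The worst case draws every non-ivory ball first: 27 + 22 + 11 + 31 + 49 + 42 + 48 = 230.
The next 2 draws are then forced to be ivory, giving 230 + 2 = 232.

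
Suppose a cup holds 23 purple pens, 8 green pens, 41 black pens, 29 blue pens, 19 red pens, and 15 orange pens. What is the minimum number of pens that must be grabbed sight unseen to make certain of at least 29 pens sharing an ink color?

122

In the worst case we take at most 28 of each ink color, but all 23 purple, all 8 green, all 19 red, and all 15 orange (fewer than 28), giving 23 + 8 + 28 + 28 + 19 + 15 = 121.
One more pen then forces some ink color to 29, so 121 + 1 = 122.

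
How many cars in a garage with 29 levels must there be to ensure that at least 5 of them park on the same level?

There are 29 levels acting as pigeonholes.
With 29 × 4 = 116 cars we could place exactly 4 in each, with no class reaching 5.
One more forces some class to hold 5, so 116 + 1 = 117.

117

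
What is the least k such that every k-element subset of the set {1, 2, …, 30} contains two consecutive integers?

Partition {1, …, 30} into 15 pairs: {1,2}, {3,4}, …, {29,30}.
Choosing 15 integers — say the 15 even numbers 2, 4, …, 30 — takes one from each pair and avoids the property.
Choosing 16 forces two into the same pair by pigeonhole, and those are consecutive. So 16.

16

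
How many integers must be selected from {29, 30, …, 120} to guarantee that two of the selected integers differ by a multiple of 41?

Group the integers by remainder mod 41; there are 41 residue classes, each nonempty in this range.
Choosing one from each class (41 integers) avoids any shared remainder.
One more choice must repeat a class, so two differ by a multiple of 41. Hence 41 + 1 = 42.

42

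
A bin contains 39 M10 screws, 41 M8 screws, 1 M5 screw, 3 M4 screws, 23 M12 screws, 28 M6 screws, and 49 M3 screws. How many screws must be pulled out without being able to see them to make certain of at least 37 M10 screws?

182

The worst case draws every non-M10 screw first: 41 + 1 + 3 + 23 + 28 + 49 = 145.
The next 37 draws are then forced to be M10, giving 145 + 37 = 182.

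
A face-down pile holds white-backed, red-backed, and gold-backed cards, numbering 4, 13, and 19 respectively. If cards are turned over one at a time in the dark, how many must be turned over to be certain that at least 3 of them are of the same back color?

The worst case takes 2 cards of each back color without reaching 3 of any: 3 × 2 = 6.
The next card must bring some back color to 3, so 6 + 1 = 7.

7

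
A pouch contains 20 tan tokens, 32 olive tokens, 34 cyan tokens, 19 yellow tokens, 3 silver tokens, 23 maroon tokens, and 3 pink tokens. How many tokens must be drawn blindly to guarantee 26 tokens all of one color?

Treat the 7 colors as pigeonholes.
In the worst case we take at most 25 of each color, but all 20 tan, all 19 yellow, all 3 silver, all 23 maroon, and all 3 pink (fewer than 25), giving 20 + 25 + 25 + 19 + 3 + 23 + 3 = 118.
One more token then forces some color to 26, so 118 + 1 = 119.

119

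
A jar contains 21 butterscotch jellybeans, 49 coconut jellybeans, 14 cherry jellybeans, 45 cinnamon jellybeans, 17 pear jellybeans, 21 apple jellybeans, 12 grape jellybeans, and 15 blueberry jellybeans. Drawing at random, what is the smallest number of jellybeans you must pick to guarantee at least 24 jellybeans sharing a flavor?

147

Treat the 8 flavors as pigeonholes.
In the worst case we take at most 23 of each flavor, but all 21 butterscotch, all 14 cherry, all 17 pear, all 21 apple, all 12 grape, and all 15 blueberry (fewer than 23), giving 21 + 23 + 14 + 23 + 17 + 21 + 12 + 15 = 146.
One more jellybean then forces some flavor to 24, so 146 + 1 = 147.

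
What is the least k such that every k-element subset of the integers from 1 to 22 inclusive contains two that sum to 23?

12

Partition {1, …, 22} into 11 pairs: {1,22}, {2,21}, …, {11,12}.
Choosing 11 integers — say the integers 1 through 11 — takes one from each pair and avoids the property.
Choosing 12 forces two into the same pair by pigeonhole, and those sum to 23. So 12.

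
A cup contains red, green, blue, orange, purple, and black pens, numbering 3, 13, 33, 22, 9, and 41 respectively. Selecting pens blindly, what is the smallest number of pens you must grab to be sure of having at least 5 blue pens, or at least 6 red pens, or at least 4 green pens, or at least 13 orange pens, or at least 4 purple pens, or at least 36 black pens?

Each of the 6 ink colors has its own threshold; avoid all of them simultaneously.
The worst case stops just short of every target: all 3 red, 3 green, 4 blue, 12 orange, 3 purple, 35 black — 3 + 3 + 4 + 12 + 3 + 35 = 60 pens.
One more pen must push some ink color to its target, so 60 + 1 = 61.

61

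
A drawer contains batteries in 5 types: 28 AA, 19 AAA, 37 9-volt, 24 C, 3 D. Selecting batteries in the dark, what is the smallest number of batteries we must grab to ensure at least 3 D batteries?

To avoid D batteries as long as possible, exhaust the other 4 types first.
The worst case draws every non-D battery first: 28 + 19 + 37 + 24 = 108.
The next 3 draws are then forced to be D, giving 108 + 3 = 111.

111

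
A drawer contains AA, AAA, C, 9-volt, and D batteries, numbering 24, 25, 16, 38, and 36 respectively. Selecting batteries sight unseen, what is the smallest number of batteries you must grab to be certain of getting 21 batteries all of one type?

97

Treat the 5 types as pigeonholes.
In the worst case we take at most 20 of each type, but all 16 C (fewer than 20), giving 20 + 20 + 16 + 20 + 20 = 96.
One more battery then forces some type to 21, so 96 + 1 = 97.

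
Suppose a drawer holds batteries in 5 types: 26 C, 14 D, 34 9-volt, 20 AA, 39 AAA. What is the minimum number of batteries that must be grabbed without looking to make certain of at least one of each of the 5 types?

120

The hardest type to obtain is D: we could draw every other battery first — 133 − 14 = 119 batteries — without a single D one.
The next draw must be D, so 119 + 1 = 120.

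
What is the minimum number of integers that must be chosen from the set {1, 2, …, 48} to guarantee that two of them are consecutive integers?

Partition {1, …, 48} into 24 pairs: {1,2}, {3,4}, …, {47,48}.
Choosing 24 integers — say the 24 even numbers 2, 4, …, 48 — takes one from each pair and avoids the property.
Choosing 25 forces two into the same pair by pigeonhole, and those are consecutive. So 25.

25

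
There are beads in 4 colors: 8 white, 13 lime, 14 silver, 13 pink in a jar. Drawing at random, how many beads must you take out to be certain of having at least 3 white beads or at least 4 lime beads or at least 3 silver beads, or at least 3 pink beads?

The worst case stops just short of every target: 2 white, 3 lime, 2 silver, 2 pink — 2 + 3 + 2 + 2 = 9 beads.
One more bead must push some color to its target, so 9 + 1 = 10.

10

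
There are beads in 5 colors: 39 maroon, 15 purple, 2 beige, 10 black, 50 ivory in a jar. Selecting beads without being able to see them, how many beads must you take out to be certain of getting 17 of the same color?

Treat the 5 colors as pigeonholes.
In the worst case we take at most 16 of each color, but all 15 purple, all 2 beige, and all 10 black (fewer than 16), giving 16 + 15 + 2 + 10 + 16 = 59.
One more bead then forces some color to 17, so 59 + 1 = 60.

60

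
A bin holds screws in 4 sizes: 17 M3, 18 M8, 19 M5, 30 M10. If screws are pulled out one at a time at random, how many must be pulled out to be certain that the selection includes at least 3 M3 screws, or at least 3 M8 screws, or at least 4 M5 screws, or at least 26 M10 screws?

Each of the 4 sizes has its own threshold; avoid all of them simultaneously.
The worst case stops just short of every target: 2 M3, 2 M8, 3 M5, 25 M10 — 2 + 2 + 3 + 25 = 32 screws.
One more screw must push some size to its target, so 32 + 1 = 33.

33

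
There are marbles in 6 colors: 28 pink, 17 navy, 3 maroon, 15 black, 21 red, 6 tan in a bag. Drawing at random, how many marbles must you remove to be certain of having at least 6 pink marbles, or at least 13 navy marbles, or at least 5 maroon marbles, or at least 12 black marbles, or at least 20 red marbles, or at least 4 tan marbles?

54

The worst case stops just short of every target: 5 pink, 12 navy, all 3 maroon, 11 black, 19 red, 3 tan — 5 + 12 + 3 + 11 + 19 + 3 = 53 marbles.
One more marble must push some color to its target, so 53 + 1 = 54.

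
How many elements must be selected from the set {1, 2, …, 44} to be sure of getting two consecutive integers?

23

Partition {1, …, 44} into 22 pairs: {1,2}, {3,4}, …, {43,44}.
Choosing 22 integers — say the 22 even numbers 2, 4, …, 44 — takes one from each pair and avoids the property.
Choosing 23 forces two into the same pair by pigeonhole, and those are consecutive. So 23.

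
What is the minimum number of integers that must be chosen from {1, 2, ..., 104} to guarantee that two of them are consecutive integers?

Partition {1, …, 104} into 52 pairs: {1,2}, {3,4}, …, {103,104}.
Choosing 52 integers — say the 52 even numbers 2, 4, …, 104 — takes one from each pair and avoids the property.
Choosing 53 forces two into the same pair by pigeonhole, and those are consecutive. So 53.

53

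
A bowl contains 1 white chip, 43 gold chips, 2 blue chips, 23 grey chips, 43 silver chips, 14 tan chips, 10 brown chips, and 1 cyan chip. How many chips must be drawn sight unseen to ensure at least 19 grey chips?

To avoid grey chips as long as possible, exhaust the other 7 colors first.
The worst case draws every non-grey chip first: 1 + 43 + 2 + 43 + 14 + 10 + 1 = 114.
The next 19 draws are then forced to be grey, giving 114 + 19 = 133.

133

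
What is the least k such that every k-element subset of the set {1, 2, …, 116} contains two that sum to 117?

59

Partition {1, …, 116} into 58 pairs: {1,116}, {2,115}, …, {58,59}.
Choosing 58 integers — say the integers 1 through 58 — takes one from each pair and avoids the property.
Choosing 59 forces two into the same pair by pigeonhole, and those sum to 117. So 59.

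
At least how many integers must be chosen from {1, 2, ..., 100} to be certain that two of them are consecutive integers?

51

Partition {1, …, 100} into 50 pairs: {1,2}, {3,4}, …, {99,100}.
Choosing 50 integers — say the 50 even numbers 2, 4, …, 100 — takes one from each pair and avoids the property.
Choosing 51 forces two into the same pair by pigeonhole, and those are consecutive. So 51.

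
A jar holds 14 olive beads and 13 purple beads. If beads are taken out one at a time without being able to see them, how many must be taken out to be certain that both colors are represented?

The hardest color to obtain is purple: we could draw every other bead first — 27 − 13 = 14 beads — without a single purple one.
The next draw must be purple, so 14 + 1 = 15.

15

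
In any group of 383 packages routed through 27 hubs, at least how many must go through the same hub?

15

The 383 packages fall into 27 hubs.
If each of the 27 hubs held at most 14, the total would be at most 27 × 14 = 378 < 383, a contradiction.
So at least one holds ⌈383/27⌉ = 15.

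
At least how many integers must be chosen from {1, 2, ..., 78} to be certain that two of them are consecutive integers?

40

Partition {1, …, 78} into 39 pairs: {1,2}, {3,4}, …, {77,78}.
Choosing 39 integers — say the 39 even numbers 2, 4, …, 78 — takes one from each pair and avoids the property.
Choosing 40 forces two into the same pair by pigeonhole, and those are consecutive. So 40.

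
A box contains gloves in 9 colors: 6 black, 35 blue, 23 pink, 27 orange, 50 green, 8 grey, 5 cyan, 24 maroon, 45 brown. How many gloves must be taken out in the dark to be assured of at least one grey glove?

The worst case draws every non-grey glove first: 6 + 35 + 23 + 27 + 50 + 5 + 24 + 45 = 215.
The next draw is then forced to be grey, giving 215 + 1 = 216.

216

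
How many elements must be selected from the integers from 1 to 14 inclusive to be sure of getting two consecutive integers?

8

Partition {1, …, 14} into 7 pairs: {1,2}, {3,4}, …, {13,14}.
Choosing 7 integers — say the 7 even numbers 2, 4, …, 14 — takes one from each pair and avoids the property.
Choosing 8 forces two into the same pair by pigeonhole, and those are consecutive. So 8.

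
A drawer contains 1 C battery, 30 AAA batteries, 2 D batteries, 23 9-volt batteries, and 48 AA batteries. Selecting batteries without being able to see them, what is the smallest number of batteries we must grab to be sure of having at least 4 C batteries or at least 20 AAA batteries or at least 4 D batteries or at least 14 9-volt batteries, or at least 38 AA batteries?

The worst case stops just short of every target: all 1 C, 19 AAA, all 2 D, 13 9-volt, 37 AA — 1 + 19 + 2 + 13 + 37 = 72 batteries.
One more battery must push some type to its target, so 72 + 1 = 73.

73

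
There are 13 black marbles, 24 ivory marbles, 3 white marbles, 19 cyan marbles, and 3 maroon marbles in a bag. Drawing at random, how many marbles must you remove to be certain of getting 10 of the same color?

34

Treat the 5 colors as pigeonholes.
In the worst case we take at most 9 of each color, but all 3 white and all 3 maroon (fewer than 9), giving 9 + 9 + 3 + 9 + 3 = 33.
One more marble then forces some color to 10, so 33 + 1 = 34.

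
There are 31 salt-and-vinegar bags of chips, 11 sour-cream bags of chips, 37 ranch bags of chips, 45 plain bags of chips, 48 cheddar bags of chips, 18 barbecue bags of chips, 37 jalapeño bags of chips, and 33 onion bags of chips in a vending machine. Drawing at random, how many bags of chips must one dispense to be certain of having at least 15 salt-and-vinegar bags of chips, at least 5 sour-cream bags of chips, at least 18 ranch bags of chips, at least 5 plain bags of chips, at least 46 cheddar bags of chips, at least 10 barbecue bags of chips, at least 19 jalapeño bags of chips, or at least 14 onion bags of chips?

The worst case stops just short of every target: 14 salt-and-vinegar, 4 sour-cream, 17 ranch, 4 plain, 45 cheddar, 9 barbecue, 18 jalapeño, 13 onion — 14 + 4 + 17 + 4 + 45 + 9 + 18 + 13 = 124 bags of chips.
One more bag of chips must push some flavor to its target, so 124 + 1 = 125.

125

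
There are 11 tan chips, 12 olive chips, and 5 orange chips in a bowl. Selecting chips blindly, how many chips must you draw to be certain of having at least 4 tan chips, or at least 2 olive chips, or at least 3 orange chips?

Each of the 3 colors has its own threshold; avoid all of them simultaneously.
The worst case stops just short of every target: 3 tan, 1 olive, 2 orange — 3 + 1 + 2 = 6 chips.
One more chip must push some color to its target, so 6 + 1 = 7.

7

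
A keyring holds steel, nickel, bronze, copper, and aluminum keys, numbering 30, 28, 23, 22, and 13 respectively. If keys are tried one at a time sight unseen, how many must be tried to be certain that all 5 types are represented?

The hardest type to obtain is aluminum: we could draw every other key first — 116 − 13 = 103 keys — without a single aluminum one.
The next draw must be aluminum, so 103 + 1 = 104.

104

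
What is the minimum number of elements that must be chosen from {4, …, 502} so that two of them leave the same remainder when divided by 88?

89

Group the integers by remainder mod 88; there are 88 residue classes, each nonempty in this range.
Choosing one from each class (88 integers) avoids any shared remainder.
One more choice must repeat a class, so two differ by a multiple of 88. Hence 88 + 1 = 89.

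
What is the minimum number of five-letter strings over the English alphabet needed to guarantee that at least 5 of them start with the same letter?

There are 26 possible first letters acting as pigeonholes.
With 26 × 4 = 104 five-letter strings over the English alphabet we could place exactly 4 in each, with no class reaching 5.
One more forces some class to hold 5, so 104 + 1 = 105.

105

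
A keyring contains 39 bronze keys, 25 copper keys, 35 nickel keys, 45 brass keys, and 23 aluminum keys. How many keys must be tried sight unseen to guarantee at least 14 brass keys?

To avoid brass keys as long as possible, exhaust the other 4 types first.
The worst case draws every non-brass key first: 39 + 25 + 35 + 23 = 122.
The next 14 draws are then forced to be brass, giving 122 + 14 = 136.

136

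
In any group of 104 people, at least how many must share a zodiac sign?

9

The 104 people fall into 12 zodiac signs.
If each of the 12 zodiac signs held at most 8, the total would be at most 12 × 8 = 96 < 104, a contradiction.
So at least one holds ⌈104/12⌉ = 9.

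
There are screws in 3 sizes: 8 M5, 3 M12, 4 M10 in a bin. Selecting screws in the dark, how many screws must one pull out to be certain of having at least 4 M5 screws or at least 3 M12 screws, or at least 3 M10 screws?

The worst case stops just short of every target: 3 M5, 2 M12, 2 M10 — 3 + 2 + 2 = 7 screws.
One more screw must push some size to its target, so 7 + 1 = 8.

8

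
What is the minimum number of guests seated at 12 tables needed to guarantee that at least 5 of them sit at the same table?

49

There are 12 tables acting as pigeonholes.
With 12 × 4 = 48 guests we could place exactly 4 in each, with no class reaching 5.
One more forces some class to hold 5, so 48 + 1 = 49.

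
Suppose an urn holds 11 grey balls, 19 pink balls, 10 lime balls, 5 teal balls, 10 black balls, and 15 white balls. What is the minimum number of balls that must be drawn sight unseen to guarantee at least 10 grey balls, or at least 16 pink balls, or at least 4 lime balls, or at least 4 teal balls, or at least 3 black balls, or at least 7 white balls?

39

Each of the 6 colors has its own threshold; avoid all of them simultaneously.
The worst case stops just short of every target: 9 grey, 15 pink, 3 lime, 3 teal, 2 black, 6 white — 9 + 15 + 3 + 3 + 2 + 6 = 38 balls.
One more ball must push some color to its target, so 38 + 1 = 39.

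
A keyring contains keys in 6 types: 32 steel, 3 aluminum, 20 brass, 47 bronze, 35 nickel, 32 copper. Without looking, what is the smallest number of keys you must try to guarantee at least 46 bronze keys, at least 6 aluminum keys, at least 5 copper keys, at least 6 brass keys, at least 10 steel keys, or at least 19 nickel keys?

The worst case stops just short of every target: 9 steel, all 3 aluminum, 5 brass, 45 bronze, 18 nickel, 4 copper — 9 + 3 + 5 + 45 + 18 + 4 = 84 keys.
One more key must push some type to its target, so 84 + 1 = 85.

85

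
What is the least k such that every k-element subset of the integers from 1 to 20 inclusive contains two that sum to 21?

11

Partition {1, …, 20} into 10 pairs: {1,20}, {2,19}, …, {10,11}.
Choosing 10 integers — say the integers 1 through 10 — takes one from each pair and avoids the property.
Choosing 11 forces two into the same pair by pigeonhole, and those sum to 21. So 11.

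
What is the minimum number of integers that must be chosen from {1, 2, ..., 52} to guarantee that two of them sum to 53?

27

Partition {1, …, 52} into 26 pairs: {1,52}, {2,51}, …, {26,27}.
Choosing 26 integers — say the integers 1 through 26 — takes one from each pair and avoids the property.
Choosing 27 forces two into the same pair by pigeonhole, and those sum to 53. So 27.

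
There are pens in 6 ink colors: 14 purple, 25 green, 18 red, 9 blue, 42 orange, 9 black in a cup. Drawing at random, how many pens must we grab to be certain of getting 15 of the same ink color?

75

In the worst case we take at most 14 of each ink color, but all 9 blue and all 9 black (fewer than 14), giving 14 + 14 + 14 + 9 + 14 + 9 = 74.
One more pen then forces some ink color to 15, so 74 + 1 = 75.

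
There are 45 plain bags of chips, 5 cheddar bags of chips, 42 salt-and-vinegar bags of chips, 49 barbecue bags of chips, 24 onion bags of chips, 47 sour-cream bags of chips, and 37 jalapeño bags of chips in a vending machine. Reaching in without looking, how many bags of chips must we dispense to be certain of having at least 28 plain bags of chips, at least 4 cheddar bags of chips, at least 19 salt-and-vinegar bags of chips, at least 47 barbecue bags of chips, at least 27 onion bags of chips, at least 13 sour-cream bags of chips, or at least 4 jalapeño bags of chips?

134

The worst case stops just short of every target: 27 plain, 3 cheddar, 18 salt-and-vinegar, 46 barbecue, all 24 onion, 12 sour-cream, 3 jalapeño — 27 + 3 + 18 + 46 + 24 + 12 + 3 = 133 bags of chips.
One more bag of chips must push some flavor to its target, so 133 + 1 = 134.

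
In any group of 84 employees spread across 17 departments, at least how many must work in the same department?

5

The 84 employees fall into 17 departments.
If each of the 17 departments held at most 4, the total would be at most 17 × 4 = 68 < 84, a contradiction.
So at least one holds ⌈84/17⌉ = 5.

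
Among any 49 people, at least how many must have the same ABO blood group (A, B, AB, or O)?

13

There are 4 ABO blood groups, which serve as the pigeonholes.
If each of the 4 ABO blood groups held at most 12, the total would be at most 4 × 12 = 48 < 49, a contradiction.
So at least one holds ⌈49/4⌉ = 13.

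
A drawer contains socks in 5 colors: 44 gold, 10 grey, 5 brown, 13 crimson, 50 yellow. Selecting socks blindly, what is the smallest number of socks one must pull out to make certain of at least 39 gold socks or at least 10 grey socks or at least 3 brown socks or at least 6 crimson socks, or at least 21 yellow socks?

75

Each of the 5 colors has its own threshold; avoid all of them simultaneously.
The worst case stops just short of every target: 38 gold, 9 grey, 2 brown, 5 crimson, 20 yellow — 38 + 9 + 2 + 5 + 20 = 74 socks.
One more sock must push some color to its target, so 74 + 1 = 75.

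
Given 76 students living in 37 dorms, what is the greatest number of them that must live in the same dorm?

The 76 students fall into 37 dorms.
If each of the 37 dorms held at most 2, the total would be at most 37 × 2 = 74 < 76, a contradiction.
So at least one holds ⌈76/37⌉ = 3.

3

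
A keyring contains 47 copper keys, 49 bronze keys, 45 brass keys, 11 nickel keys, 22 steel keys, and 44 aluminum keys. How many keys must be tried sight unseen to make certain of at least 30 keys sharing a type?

150

Treat the 6 types as pigeonholes.
In the worst case we take at most 29 of each type, but all 11 nickel and all 22 steel (fewer than 29), giving 29 + 29 + 29 + 11 + 22 + 29 = 149.
One more key then forces some type to 30, so 149 + 1 = 150.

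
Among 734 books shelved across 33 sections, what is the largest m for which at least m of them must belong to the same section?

If each of the 33 sections held at most 22, the total would be at most 33 × 22 = 726 < 734, a contradiction.
So at least one holds ⌈734/33⌉ = 23.

23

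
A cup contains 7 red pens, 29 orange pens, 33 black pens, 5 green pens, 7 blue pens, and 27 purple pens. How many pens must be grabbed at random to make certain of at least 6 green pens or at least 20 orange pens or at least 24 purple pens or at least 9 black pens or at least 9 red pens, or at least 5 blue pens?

67

The worst case stops just short of every target: all 7 red, 19 orange, 8 black, 5 green, 4 blue, 23 purple — 7 + 19 + 8 + 5 + 4 + 23 = 66 pens.
One more pen must push some ink color to its target, so 66 + 1 = 67.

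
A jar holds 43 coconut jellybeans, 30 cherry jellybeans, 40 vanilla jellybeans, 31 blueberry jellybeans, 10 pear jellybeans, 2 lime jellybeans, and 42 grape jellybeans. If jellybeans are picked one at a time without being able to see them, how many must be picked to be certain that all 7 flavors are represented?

The hardest flavor to obtain is lime: we could draw every other jellybean first — 198 − 2 = 196 jellybeans — without a single lime one.
The next draw must be lime, so 196 + 1 = 197.

197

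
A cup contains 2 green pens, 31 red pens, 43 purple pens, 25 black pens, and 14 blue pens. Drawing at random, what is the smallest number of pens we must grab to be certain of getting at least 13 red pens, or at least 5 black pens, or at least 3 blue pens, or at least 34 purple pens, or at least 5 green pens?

Each of the 5 ink colors has its own threshold; avoid all of them simultaneously.
The worst case stops just short of every target: all 2 green, 12 red, 33 purple, 4 black, 2 blue — 2 + 12 + 33 + 4 + 2 = 53 pens.
One more pen must push some ink color to its target, so 53 + 1 = 54.

54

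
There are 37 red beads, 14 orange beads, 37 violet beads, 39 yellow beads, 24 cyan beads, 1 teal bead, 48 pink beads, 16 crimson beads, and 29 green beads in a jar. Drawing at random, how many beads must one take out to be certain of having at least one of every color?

245

The hardest color to obtain is teal: we could draw every other bead first — 245 − 1 = 244 beads — without a single teal one.
The next draw must be teal, so 244 + 1 = 245.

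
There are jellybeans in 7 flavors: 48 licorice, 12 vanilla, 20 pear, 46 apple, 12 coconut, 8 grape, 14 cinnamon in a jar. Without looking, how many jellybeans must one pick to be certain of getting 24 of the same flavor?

113

In the worst case we take at most 23 of each flavor, but all 12 vanilla, all 20 pear, all 12 coconut, all 8 grape, and all 14 cinnamon (fewer than 23), giving 23 + 12 + 20 + 23 + 12 + 8 + 14 = 112.
One more jellybean then forces some flavor to 24, so 112 + 1 = 113.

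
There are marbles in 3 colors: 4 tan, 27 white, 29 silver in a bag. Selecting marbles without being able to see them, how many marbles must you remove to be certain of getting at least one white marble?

34

The worst case draws every non-white marble first: 4 + 29 = 33.
The next draw is then forced to be white, giving 33 + 1 = 34.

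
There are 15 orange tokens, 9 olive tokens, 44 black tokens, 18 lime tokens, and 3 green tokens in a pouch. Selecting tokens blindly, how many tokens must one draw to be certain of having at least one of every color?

87

The hardest color to obtain is green: we could draw every other token first — 89 − 3 = 86 tokens — without a single green one.
The next draw must be green, so 86 + 1 = 87.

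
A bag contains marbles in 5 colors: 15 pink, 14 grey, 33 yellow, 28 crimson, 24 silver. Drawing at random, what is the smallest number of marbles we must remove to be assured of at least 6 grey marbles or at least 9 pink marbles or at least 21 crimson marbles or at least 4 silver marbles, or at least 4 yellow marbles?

40

The worst case stops just short of every target: 8 pink, 5 grey, 3 yellow, 20 crimson, 3 silver — 8 + 5 + 3 + 20 + 3 = 39 marbles.
One more marble must push some color to its target, so 39 + 1 = 40.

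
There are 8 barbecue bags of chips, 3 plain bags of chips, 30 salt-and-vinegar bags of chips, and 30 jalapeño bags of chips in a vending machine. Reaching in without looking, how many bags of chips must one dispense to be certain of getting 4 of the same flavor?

13

Treat the 4 flavors as pigeonholes.
The worst case takes 3 bags of chips of each flavor without reaching 4 of any: 4 × 3 = 12.
The next bag of chips must bring some flavor to 4, so 12 + 1 = 13.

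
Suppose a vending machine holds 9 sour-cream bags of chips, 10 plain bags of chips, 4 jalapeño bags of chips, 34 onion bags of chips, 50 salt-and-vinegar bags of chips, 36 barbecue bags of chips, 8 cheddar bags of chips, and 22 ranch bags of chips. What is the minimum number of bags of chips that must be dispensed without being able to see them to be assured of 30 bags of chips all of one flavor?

Treat the 8 flavors as pigeonholes.
In the worst case we take at most 29 of each flavor, but all 9 sour-cream, all 10 plain, all 4 jalapeño, all 8 cheddar, and all 22 ranch (fewer than 29), giving 9 + 10 + 4 + 29 + 29 + 29 + 8 + 22 = 140.
One more bag of chips then forces some flavor to 30, so 140 + 1 = 141.

141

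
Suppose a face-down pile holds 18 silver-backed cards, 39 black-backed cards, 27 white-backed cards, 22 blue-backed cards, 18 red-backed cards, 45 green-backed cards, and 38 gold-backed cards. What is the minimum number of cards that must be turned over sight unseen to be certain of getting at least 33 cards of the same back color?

182

In the worst case we take at most 32 of each back color, but all 18 silver-backed, all 27 white-backed, all 22 blue-backed, and all 18 red-backed (fewer than 32), giving 18 + 32 + 27 + 22 + 18 + 32 + 32 = 181.
One more card then forces some back color to 33, so 181 + 1 = 182.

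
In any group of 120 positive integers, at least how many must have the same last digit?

If each of the 10 possible last digits held at most 11, the total would be at most 10 × 11 = 110 < 120, a contradiction.
So at least one holds ⌈120/10⌉ = 12.

12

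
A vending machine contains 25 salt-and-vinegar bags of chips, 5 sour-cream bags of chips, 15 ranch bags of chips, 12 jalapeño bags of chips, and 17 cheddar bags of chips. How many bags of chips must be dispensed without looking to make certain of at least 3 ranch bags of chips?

The worst case draws every non-ranch bag of chips first: 25 + 5 + 12 + 17 = 59.
The next 3 draws are then forced to be ranch, giving 59 + 3 = 62.

62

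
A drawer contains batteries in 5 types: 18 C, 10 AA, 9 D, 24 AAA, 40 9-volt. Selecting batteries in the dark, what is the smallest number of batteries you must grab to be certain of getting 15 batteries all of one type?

Treat the 5 types as pigeonholes.
In the worst case we take at most 14 of each type, but all 10 AA and all 9 D (fewer than 14), giving 14 + 10 + 9 + 14 + 14 = 61.
One more battery then forces some type to 15, so 61 + 1 = 62.

62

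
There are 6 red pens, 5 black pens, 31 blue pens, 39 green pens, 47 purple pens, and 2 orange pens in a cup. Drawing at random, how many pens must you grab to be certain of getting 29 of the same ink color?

98

Treat the 6 ink colors as pigeonholes.
In the worst case we take at most 28 of each ink color, but all 6 red, all 5 black, and all 2 orange (fewer than 28), giving 6 + 5 + 28 + 28 + 28 + 2 = 97.
One more pen then forces some ink color to 29, so 97 + 1 = 98.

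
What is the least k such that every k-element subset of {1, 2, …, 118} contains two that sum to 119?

60

Partition {1, …, 118} into 59 pairs: {1,118}, {2,117}, …, {59,60}.
Choosing 59 integers — say the integers 1 through 59 — takes one from each pair and avoids the property.
Choosing 60 forces two into the same pair by pigeonhole, and those sum to 119. So 60.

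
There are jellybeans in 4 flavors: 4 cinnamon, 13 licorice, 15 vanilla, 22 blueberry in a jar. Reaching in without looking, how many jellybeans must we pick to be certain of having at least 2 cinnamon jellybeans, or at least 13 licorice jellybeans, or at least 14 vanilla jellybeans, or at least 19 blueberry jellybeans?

45

The worst case stops just short of every target: 1 cinnamon, 12 licorice, 13 vanilla, 18 blueberry — 1 + 12 + 13 + 18 = 44 jellybeans.
One more jellybean must push some flavor to its target, so 44 + 1 = 45.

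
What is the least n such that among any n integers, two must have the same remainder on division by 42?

43

Two integers differ by a multiple of 42 exactly when they share a remainder mod 42.
There are 42 residue classes mod 42, so 42 integers can all lie in distinct classes.
One more integer must repeat a residue, giving a difference divisible by 42. So n = 42 + 1 = 43.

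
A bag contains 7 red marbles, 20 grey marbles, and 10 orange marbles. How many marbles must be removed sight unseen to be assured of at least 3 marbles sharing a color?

The worst case takes 2 marbles of each color without reaching 3 of any: 3 × 2 = 6.
The next marble must bring some color to 3, so 6 + 1 = 7.

7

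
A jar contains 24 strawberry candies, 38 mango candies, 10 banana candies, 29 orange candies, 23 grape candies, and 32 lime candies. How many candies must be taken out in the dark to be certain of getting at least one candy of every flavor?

The hardest flavor to obtain is banana: we could draw every other candy first — 156 − 10 = 146 candies — without a single banana one.
The next draw must be banana, so 146 + 1 = 147.

147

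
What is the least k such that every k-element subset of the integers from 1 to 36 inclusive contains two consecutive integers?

Partition {1, …, 36} into 18 pairs: {1,2}, {3,4}, …, {35,36}.
Choosing 18 integers — say the 18 even numbers 2, 4, …, 36 — takes one from each pair and avoids the property.
Choosing 19 forces two into the same pair by pigeonhole, and those are consecutive. So 19.

19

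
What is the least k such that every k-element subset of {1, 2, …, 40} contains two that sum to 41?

Partition {1, …, 40} into 20 pairs: {1,40}, {2,39}, …, {20,21}.
Choosing 20 integers — say the integers 1 through 20 — takes one from each pair and avoids the property.
Choosing 21 forces two into the same pair by pigeonhole, and those sum to 41. So 21.

21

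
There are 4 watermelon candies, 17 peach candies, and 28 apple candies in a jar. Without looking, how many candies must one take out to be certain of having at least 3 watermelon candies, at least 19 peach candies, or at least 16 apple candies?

The worst case stops just short of every target: 2 watermelon, all 17 peach, 15 apple — 2 + 17 + 15 = 34 candies.
One more candy must push some flavor to its target, so 34 + 1 = 35.

35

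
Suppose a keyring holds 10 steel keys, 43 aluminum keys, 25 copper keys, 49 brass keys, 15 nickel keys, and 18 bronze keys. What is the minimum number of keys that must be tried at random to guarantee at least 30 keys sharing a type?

127

Treat the 6 types as pigeonholes.
In the worst case we take at most 29 of each type, but all 10 steel, all 25 copper, all 15 nickel, and all 18 bronze (fewer than 29), giving 10 + 29 + 25 + 29 + 15 + 18 = 126.
One more key then forces some type to 30, so 126 + 1 = 127.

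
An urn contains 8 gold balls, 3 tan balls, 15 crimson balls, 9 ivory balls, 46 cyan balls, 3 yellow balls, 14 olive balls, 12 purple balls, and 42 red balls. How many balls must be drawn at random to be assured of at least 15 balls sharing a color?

In the worst case we take at most 14 of each color, but all 8 gold, all 3 tan, all 9 ivory, all 3 yellow, and all 12 purple (fewer than 14), giving 8 + 3 + 14 + 9 + 14 + 3 + 14 + 12 + 14 = 91.
One more ball then forces some color to 15, so 91 + 1 = 92.

92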